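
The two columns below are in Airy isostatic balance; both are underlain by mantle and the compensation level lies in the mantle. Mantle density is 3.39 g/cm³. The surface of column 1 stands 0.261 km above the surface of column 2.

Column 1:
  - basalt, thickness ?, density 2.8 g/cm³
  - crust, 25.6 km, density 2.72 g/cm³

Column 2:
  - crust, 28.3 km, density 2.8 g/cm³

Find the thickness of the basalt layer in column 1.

0.728 km

Take the compensation level at the base of the deeper column (depth z_c below the surface of column 1) and equate Σ ρ_i t_i down to z_c; mantle fills any gap and the z_c terms cancel.
Column 1: x×2.8 + 25.6×2.72 + (z_c − 25.6 − x)×3.39
Column 2: 0.261×0 + 28.3×2.8 + (z_c − 0.261 − 28.3)×3.39
The z_c×3.39 term appears on both sides and cancels. Collect the known terms of each column as K = Σ(ρt)_known − 3.39 × (depth of known layers): K_1 = 69.632 − 3.39×25.6 = −17.152; K_2 = 79.24 − 3.39×(0.261 + 28.3) = −17.58179.
Balance: K_1 − x×(3.39 − 2.8) = K_2, so x = (K_1 − K_2)/(3.39 − 2.8) = 0.42979/0.59 = 0.728 km.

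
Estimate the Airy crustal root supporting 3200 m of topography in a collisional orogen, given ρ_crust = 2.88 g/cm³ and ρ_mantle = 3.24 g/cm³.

25600 m

By Archimedes' principle applied to the lithosphere: the weight of the topography is balanced by the buoyancy of the root, ρ_c h = (ρ_m − ρ_c) r.
r = h · ρ_c / (ρ_m − ρ_c) = 3200 m × 2.88 / (3.24 − 2.88) = 25600 m.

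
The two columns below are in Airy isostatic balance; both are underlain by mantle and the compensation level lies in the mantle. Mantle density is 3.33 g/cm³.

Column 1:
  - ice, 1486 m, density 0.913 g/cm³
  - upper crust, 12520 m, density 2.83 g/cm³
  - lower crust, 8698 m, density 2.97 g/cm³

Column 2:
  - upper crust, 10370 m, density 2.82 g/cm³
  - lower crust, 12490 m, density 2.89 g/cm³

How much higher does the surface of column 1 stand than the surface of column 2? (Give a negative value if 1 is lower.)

For any compensation level in the mantle, the mantle terms cancel and isostasy reduces to e = (Σt_1 − Σt_2) − (Σ(ρt)_1 − Σ(ρt)_2) / ρ_m.
Σt_1 = 22704 m; Σt_2 = 22860 m; Σ(ρt)_1 = 62621.378; Σ(ρt)_2 = 65339.5 (in m·g/cm³).
e = (22704 − 22860) − (62621.378 − 65339.5) / 3.33 = 660 m.

660 m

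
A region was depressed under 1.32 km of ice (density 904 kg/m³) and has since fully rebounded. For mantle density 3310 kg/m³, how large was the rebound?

0.361 km

Removing the load lets mantle flow back in; uplift u satisfies ρ_ice t = ρ_m u.
u = t ρ_ice/ρ_m = 1.32 km × 904/3310 = 0.361 km.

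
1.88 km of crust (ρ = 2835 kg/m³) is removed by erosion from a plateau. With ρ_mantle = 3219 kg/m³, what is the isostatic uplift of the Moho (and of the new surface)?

1.66 km

Unloading: uplift u = e ρ_c/ρ_m = 1.88 km × 2835/3219 = 1.66 km.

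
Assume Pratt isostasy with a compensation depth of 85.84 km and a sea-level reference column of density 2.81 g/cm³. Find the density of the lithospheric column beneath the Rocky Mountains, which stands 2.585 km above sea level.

2.73 g/cm³

Pratt balance: ρ_ref D = ρ (D + h).
ρ = ρ_ref D/(D + h) = 2.81 × 85.84 km/(85.84 km + 2.585 km) = 2.73 g/cm³.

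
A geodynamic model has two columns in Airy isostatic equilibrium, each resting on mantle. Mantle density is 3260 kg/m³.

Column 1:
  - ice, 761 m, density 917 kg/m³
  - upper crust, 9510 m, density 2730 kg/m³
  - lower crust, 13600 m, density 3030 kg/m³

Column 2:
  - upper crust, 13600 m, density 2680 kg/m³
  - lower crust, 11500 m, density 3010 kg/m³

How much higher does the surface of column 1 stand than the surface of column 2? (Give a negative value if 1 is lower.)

For any compensation level in the mantle, the mantle terms cancel and isostasy reduces to e = (Σt_1 − Σt_2) − (Σ(ρt)_1 − Σ(ρt)_2) / ρ_m.
Σt_1 = 23871 m; Σt_2 = 25100 m; Σ(ρt)_1 = 67868137; Σ(ρt)_2 = 71063000 (in m·kg/m³).
e = (23871 − 25100) − (67868137 − 71063000) / 3260 = −249 m.

−249 m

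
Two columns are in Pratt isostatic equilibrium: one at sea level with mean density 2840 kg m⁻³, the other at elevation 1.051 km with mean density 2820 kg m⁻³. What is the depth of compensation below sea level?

148 km

ρ_ref D = ρ (D + h) → D (ρ_ref − ρ) = ρ h.
D = ρ h/(ρ_ref − ρ) = 2820 × 1.051 km/(2840 − 2820) = 148 km.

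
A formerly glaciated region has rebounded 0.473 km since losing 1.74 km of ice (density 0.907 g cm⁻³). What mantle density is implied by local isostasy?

ρ_m = ρ_ice t / u = 0.907 × 1.74 km/0.473 km = 3.34 g cm⁻³.

3.34 g cm⁻³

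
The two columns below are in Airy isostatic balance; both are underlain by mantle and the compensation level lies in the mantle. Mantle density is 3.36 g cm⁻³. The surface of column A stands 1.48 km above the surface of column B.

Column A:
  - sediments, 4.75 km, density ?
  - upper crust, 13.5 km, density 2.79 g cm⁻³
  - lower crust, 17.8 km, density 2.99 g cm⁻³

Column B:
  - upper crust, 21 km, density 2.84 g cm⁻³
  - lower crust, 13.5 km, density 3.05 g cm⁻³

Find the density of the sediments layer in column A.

Take the compensation level at the base of the deeper column (depth z_c below the surface of column A) and equate Σ ρ_i t_i down to z_c; mantle fills any gap and the z_c terms cancel.
Column A: 4.75×ρ + 13.5×2.79 + 17.8×2.99 + (z_c − 36.05)×3.36
Column B: 1.48×0 + 21×2.84 + 13.5×3.05 + (z_c − 1.48 − 34.5)×3.36
The z_c×3.36 term appears on both sides and cancels. Collect the known terms of each column as K = Σ(ρt)_known − 3.36 × (depth of known layers): K_A = 90.887 − 3.36×36.05 = −30.241; K_B = 100.815 − 3.36×(1.48 + 34.5) = −20.0778.
Balance: K_A + 4.75×ρ = K_B, so ρ = (K_B − K_A)/4.75 = 10.1632/4.75 = 2.14 g cm⁻³.

2.14 g cm⁻³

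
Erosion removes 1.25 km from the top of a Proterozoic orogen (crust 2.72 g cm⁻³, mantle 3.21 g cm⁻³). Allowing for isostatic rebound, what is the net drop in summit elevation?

0.191 km

Rebound u = e ρ_c/ρ_m = 1.25 km × 2.72/3.21 = 1.059 km.
Net surface drop = e − u = 1.25 km − 1.059 km = e (ρ_m − ρ_c)/ρ_m = 0.191 km.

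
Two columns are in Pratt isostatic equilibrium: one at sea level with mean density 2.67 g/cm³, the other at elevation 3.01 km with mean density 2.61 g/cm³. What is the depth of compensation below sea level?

131 km

ρ_ref D = ρ (D + h) → D (ρ_ref − ρ) = ρ h.
D = ρ h/(ρ_ref − ρ) = 2.61 × 3.01 km/(2.67 − 2.61) = 131 km.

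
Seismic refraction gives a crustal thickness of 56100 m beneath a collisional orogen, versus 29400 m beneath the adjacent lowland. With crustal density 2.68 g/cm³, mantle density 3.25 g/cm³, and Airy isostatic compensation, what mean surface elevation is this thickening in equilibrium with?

Excess crust Δ = 56100 m − 29400 m = 26700 m, split between elevation h and root r with h + r = Δ.
Airy balance ρ_c h = (ρ_m − ρ_c) r gives r = h ρ_c/(ρ_m − ρ_c), so h (1 + ρ_c/(ρ_m − ρ_c)) = Δ, i.e. h = Δ (ρ_m − ρ_c)/ρ_m.
h = 26700 m × 0.57/3.25 = 4680 m.

4680 m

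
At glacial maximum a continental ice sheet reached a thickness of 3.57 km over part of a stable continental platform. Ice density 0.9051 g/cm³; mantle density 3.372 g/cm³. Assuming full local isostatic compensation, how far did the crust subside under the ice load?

For local isostatic compensation: the ice load ρ_ice t is balanced by mantle displaced below, ρ_m s.
s = t ρ_ice / ρ_m = 3.57 km × 0.9051/3.372 = 0.958 km.

0.958 km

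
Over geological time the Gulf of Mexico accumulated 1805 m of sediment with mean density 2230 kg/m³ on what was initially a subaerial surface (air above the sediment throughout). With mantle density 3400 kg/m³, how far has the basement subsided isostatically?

Subaerial load: s = t ρ_sed / ρ_m = 1805 m × 2230/3400 = 1180 m.

1180 m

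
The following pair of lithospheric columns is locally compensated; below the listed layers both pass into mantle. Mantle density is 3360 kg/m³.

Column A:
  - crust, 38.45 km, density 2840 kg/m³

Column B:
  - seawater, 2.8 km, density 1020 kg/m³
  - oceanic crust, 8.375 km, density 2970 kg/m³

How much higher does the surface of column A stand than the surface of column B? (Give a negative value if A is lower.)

For any compensation level in the mantle, the mantle terms cancel and isostasy reduces to e = (Σt_A − Σt_B) − (Σ(ρt)_A − Σ(ρt)_B) / ρ_m.
Σt_A = 38.45 km; Σt_B = 11.175 km; Σ(ρt)_A = 109198; Σ(ρt)_B = 27729.75 (in km·kg/m³).
e = (38.45 − 11.175) − (109198 − 27729.75) / 3360 = 3.03 km.

3.03 km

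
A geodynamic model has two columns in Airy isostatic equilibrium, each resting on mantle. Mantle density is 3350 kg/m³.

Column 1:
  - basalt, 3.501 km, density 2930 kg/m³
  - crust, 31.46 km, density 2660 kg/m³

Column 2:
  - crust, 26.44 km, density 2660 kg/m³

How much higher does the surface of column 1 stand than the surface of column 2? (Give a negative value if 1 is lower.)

For any compensation level in the mantle, the mantle terms cancel and isostasy reduces to e = (Σt_1 − Σt_2) − (Σ(ρt)_1 − Σ(ρt)_2) / ρ_m.
Σt_1 = 34.961 km; Σt_2 = 26.44 km; Σ(ρt)_1 = 93941.53; Σ(ρt)_2 = 70330.4 (in km·kg/m³).
e = (34.961 − 26.44) − (93941.53 − 70330.4) / 3350 = 1.47 km.

1.47 km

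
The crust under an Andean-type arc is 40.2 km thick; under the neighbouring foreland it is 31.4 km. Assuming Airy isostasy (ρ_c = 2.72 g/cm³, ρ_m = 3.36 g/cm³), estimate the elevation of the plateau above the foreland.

1.68 km

Excess crust Δ = 40.2 km − 31.4 km = 8.8 km, split between elevation h and root r with h + r = Δ.
Airy balance ρ_c h = (ρ_m − ρ_c) r gives r = h ρ_c/(ρ_m − ρ_c), so h (1 + ρ_c/(ρ_m − ρ_c)) = Δ, i.e. h = Δ (ρ_m − ρ_c)/ρ_m.
h = 8.8 km × 0.64/3.36 = 1.68 km.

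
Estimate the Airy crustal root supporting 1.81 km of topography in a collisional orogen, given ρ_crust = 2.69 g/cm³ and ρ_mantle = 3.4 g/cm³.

6.86 km

For local isostatic compensation: the weight of the topography is balanced by the buoyancy of the root, ρ_c h = (ρ_m − ρ_c) r.
r = h · ρ_c / (ρ_m − ρ_c) = 1.81 km × 2.69 / (3.4 − 2.69) = 6.86 km.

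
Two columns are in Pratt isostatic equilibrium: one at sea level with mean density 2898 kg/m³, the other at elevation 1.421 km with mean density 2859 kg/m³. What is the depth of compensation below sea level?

104 km

ρ_ref D = ρ (D + h) → D (ρ_ref − ρ) = ρ h.
D = ρ h/(ρ_ref − ρ) = 2859 × 1.421 km/(2898 − 2859) = 104 km.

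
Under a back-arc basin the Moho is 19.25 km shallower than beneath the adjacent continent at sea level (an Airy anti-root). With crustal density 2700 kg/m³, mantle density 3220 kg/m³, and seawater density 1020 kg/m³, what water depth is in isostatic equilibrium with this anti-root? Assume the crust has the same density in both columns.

5.96 km

Replacing a thickness d of crust by seawater at the top must be balanced by replacing crust with mantle at the base: d (ρ_c − ρ_w) = a (ρ_m − ρ_c).
d = a (ρ_m − ρ_c)/(ρ_c − ρ_w) = 19.25 km × 520/1680 = 5.96 km.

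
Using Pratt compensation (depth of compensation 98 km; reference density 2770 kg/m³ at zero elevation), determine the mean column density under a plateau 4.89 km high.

2640 kg/m³

Pratt balance: ρ_ref D = ρ (D + h).
ρ = ρ_ref D/(D + h) = 2770 × 98 km/(98 km + 4.89 km) = 2640 kg/m³.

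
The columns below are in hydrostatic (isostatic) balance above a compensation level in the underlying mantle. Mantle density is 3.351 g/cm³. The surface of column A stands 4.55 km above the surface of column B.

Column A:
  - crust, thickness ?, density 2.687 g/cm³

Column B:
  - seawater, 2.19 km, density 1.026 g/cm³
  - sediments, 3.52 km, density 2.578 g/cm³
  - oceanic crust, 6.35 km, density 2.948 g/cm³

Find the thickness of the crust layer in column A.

38.6 km

Take the compensation level at the base of the deeper column (depth z_c below the surface of column A) and equate Σ ρ_i t_i down to z_c; mantle fills any gap and the z_c terms cancel.
Column A: x×2.687 + (z_c − 0 − x)×3.351
Column B: 4.55×0 + 2.19×1.026 + 3.52×2.578 + 6.35×2.948 + (z_c − 4.55 − 12.06)×3.351
The z_c×3.351 term appears on both sides and cancels. Collect the known terms of each column as K = Σ(ρt)_known − 3.351 × (depth of known layers): K_A = 0 − 3.351×0 = 0; K_B = 30.0413 − 3.351×(4.55 + 12.06) = −25.61881.
Balance: K_A − x×(3.351 − 2.687) = K_B, so x = (K_A − K_B)/(3.351 − 2.687) = 25.6188/0.664 = 38.6 km.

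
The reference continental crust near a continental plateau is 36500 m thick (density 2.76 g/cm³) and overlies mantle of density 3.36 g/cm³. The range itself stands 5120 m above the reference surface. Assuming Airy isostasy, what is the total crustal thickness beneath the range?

Root depth r = h ρ_c / (ρ_m − ρ_c) = 5120 m × 2.76 / 0.6 = 23550 m.
Total thickness = T + h + r = 36500 m + 5120 m + 23550 m = 65200 m.

65200 m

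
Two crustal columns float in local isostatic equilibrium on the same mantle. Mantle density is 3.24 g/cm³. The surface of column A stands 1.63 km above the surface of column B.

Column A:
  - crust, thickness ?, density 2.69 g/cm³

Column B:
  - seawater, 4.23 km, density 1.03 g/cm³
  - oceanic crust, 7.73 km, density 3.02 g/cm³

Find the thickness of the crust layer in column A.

29.7 km

Take the compensation level at the base of the deeper column (depth z_c below the surface of column A) and equate Σ ρ_i t_i down to z_c; mantle fills any gap and the z_c terms cancel.
Column A: x×2.69 + (z_c − 0 − x)×3.24
Column B: 1.63×0 + 4.23×1.03 + 7.73×3.02 + (z_c − 1.63 − 11.96)×3.24
The z_c×3.24 term appears on both sides and cancels. Collect the known terms of each column as K = Σ(ρt)_known − 3.24 × (depth of known layers): K_A = 0 − 3.24×0 = 0; K_B = 27.7015 − 3.24×(1.63 + 11.96) = −16.3301.
Balance: K_A − x×(3.24 − 2.69) = K_B, so x = (K_A − K_B)/(3.24 − 2.69) = 16.3301/0.55 = 29.7 km.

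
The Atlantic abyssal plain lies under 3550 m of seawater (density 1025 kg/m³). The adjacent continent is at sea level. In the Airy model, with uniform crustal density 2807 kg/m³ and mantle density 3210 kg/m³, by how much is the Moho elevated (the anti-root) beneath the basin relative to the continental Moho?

Balancing pressure at the compensation depth: replacing crust with seawater at the top is compensated by replacing crust with mantle at the base: d (ρ_c − ρ_w) = a (ρ_m − ρ_c).
a = d (ρ_c − ρ_w)/(ρ_m − ρ_c) = 3550 m × 1782/403 = 15700 m.

15700 m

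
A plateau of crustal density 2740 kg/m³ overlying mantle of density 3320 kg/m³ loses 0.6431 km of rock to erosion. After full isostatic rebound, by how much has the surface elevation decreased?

Rebound u = e ρ_c/ρ_m = 0.6431 km × 2740/3320 = 0.5308 km.
Net surface drop = e − u = 0.6431 km − 0.5308 km = e (ρ_m − ρ_c)/ρ_m = 0.112 km.

0.112 km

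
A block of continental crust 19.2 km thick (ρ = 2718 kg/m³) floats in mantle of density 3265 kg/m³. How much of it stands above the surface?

Floating equilibrium: submerged depth d = t ρ_obj/ρ_fluid = 19.2 km × 2718/3265 = 15.98 km.
Freeboard = t − d = 19.2 km − 15.98 km = 3.22 km.

3.22 km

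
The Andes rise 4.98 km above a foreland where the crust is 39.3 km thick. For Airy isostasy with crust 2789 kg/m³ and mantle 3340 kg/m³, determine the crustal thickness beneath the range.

Root depth r = h ρ_c / (ρ_m − ρ_c) = 4.98 km × 2789 / 551 = 25.21 km.
Total thickness = T + h + r = 39.3 km + 4.98 km + 25.21 km = 69.5 km.

69.5 km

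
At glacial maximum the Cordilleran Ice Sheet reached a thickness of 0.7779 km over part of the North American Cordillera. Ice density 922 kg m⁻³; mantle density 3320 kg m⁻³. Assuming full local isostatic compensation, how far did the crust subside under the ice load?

0.216 km

Equating mass per unit area of the two columns: the ice load ρ_ice t is balanced by mantle displaced below, ρ_m s.
s = t ρ_ice / ρ_m = 0.7779 km × 922/3320 = 0.216 km.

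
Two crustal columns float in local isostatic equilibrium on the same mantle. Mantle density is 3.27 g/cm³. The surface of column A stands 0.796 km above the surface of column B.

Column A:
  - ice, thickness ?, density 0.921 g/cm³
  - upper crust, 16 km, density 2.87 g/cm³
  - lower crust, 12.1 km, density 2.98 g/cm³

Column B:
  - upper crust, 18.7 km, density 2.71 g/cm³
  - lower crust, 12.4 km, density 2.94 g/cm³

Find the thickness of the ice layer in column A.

Take the compensation level at the base of the deeper column (depth z_c below the surface of column A) and equate Σ ρ_i t_i down to z_c; mantle fills any gap and the z_c terms cancel.
Column A: x×0.921 + 16×2.87 + 12.1×2.98 + (z_c − 28.1 − x)×3.27
Column B: 0.796×0 + 18.7×2.71 + 12.4×2.94 + (z_c − 0.796 − 31.1)×3.27
The z_c×3.27 term appears on both sides and cancels. Collect the known terms of each column as K = Σ(ρt)_known − 3.27 × (depth of known layers): K_A = 81.978 − 3.27×28.1 = −9.909; K_B = 87.133 − 3.27×(0.796 + 31.1) = −17.16692.
Balance: K_A − x×(3.27 − 0.921) = K_B, so x = (K_A − K_B)/(3.27 − 0.921) = 7.25792/2.349 = 3.09 km.

3.09 km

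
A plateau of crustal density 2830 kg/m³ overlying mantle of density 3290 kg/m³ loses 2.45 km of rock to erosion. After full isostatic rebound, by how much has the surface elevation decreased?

Rebound u = e ρ_c/ρ_m = 2.45 km × 2830/3290 = 2.107 km.
Net surface drop = e − u = 2.45 km − 2.107 km = e (ρ_m − ρ_c)/ρ_m = 0.343 km.

0.343 km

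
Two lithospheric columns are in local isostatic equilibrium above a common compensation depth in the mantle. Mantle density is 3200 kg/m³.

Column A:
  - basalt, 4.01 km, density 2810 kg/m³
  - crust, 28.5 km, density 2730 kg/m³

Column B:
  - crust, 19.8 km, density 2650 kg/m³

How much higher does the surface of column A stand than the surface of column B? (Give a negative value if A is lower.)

For any compensation level in the mantle, the mantle terms cancel and isostasy reduces to e = (Σt_A − Σt_B) − (Σ(ρt)_A − Σ(ρt)_B) / ρ_m.
Σt_A = 32.51 km; Σt_B = 19.8 km; Σ(ρt)_A = 89073.1; Σ(ρt)_B = 52470 (in km·kg/m³).
e = (32.51 − 19.8) − (89073.1 − 52470) / 3200 = 1.27 km.

1.27 km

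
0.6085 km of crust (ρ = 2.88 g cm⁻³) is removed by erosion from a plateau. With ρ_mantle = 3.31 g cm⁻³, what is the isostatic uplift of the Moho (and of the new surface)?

Unloading: uplift u = e ρ_c/ρ_m = 0.6085 km × 2.88/3.31 = 0.529 km.

0.529 km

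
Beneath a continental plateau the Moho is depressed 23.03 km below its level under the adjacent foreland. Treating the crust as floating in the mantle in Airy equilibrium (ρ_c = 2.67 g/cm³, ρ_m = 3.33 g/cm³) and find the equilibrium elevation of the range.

By Archimedes' principle applied to the lithosphere: ρ_c h = (ρ_m − ρ_c) r.
h = r (ρ_m − ρ_c) / ρ_c = 23.03 km × (3.33 − 2.67) / 2.67 = 5.69 km.

5.69 km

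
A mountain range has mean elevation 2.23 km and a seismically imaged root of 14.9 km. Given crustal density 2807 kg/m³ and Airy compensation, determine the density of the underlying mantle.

3230 kg/m³

Airy balance: ρ_c h = (ρ_m − ρ_c) r → ρ_m = ρ_c (1 + h/r).
ρ_m = 2807 × (1 + 2.23 km/14.9 km) = 3230 kg/m³.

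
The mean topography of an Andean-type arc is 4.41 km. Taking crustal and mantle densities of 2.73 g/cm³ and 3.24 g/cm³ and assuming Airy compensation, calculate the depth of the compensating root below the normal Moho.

23.6 km

For local isostatic compensation: the weight of the topography is balanced by the buoyancy of the root, ρ_c h = (ρ_m − ρ_c) r.
r = h · ρ_c / (ρ_m − ρ_c) = 4.41 km × 2.73 / (3.24 − 2.73) = 23.6 km.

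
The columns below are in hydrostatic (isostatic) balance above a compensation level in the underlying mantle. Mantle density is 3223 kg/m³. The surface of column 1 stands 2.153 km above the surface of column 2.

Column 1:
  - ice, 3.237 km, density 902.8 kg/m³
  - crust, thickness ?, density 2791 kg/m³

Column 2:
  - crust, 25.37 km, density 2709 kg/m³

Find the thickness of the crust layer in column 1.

Take the compensation level at the base of the deeper column (depth z_c below the surface of column 1) and equate Σ ρ_i t_i down to z_c; mantle fills any gap and the z_c terms cancel.
Column 1: 3.237×902.8 + x×2791 + (z_c − 3.237 − x)×3223
Column 2: 2.153×0 + 25.37×2709 + (z_c − 2.153 − 25.37)×3223
The z_c×3223 term appears on both sides and cancels. Collect the known terms of each column as K = Σ(ρt)_known − 3223 × (depth of known layers): K_1 = 2922.3636 − 3223×3.237 = −7510.4874; K_2 = 68727.33 − 3223×(2.153 + 25.37) = −19979.299.
Balance: K_1 − x×(3223 − 2791) = K_2, so x = (K_1 − K_2)/(3223 − 2791) = 12468.8/432 = 28.9 km.

28.9 km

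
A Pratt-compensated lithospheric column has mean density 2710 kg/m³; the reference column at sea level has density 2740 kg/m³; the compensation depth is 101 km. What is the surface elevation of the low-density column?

1.12 km

ρ_ref D = ρ (D + h) → h = D (ρ_ref − ρ)/ρ.
h = 101 km × (2740 − 2710)/2710 = 1.12 km.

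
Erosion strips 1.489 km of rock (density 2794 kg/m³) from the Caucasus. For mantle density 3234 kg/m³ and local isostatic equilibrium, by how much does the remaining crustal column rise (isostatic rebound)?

1.29 km

Unloading: uplift u = e ρ_c/ρ_m = 1.489 km × 2794/3234 = 1.29 km.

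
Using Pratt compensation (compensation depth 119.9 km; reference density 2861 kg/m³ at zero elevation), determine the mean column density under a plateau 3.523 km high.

2780 kg/m³

Pratt balance: ρ_ref D = ρ (D + h).
ρ = ρ_ref D/(D + h) = 2861 × 119.9 km/(119.9 km + 3.523 km) = 2780 kg/m³.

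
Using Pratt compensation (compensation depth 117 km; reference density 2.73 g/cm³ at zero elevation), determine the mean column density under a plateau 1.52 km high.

2.69 g/cm³

Pratt balance: ρ_ref D = ρ (D + h).
ρ = ρ_ref D/(D + h) = 2.73 × 117 km/(117 km + 1.52 km) = 2.69 g/cm³.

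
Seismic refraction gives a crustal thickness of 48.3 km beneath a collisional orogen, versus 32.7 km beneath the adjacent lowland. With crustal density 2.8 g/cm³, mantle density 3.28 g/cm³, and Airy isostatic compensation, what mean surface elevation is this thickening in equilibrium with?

Excess crust Δ = 48.3 km − 32.7 km = 15.6 km, split between elevation h and root r with h + r = Δ.
Airy balance ρ_c h = (ρ_m − ρ_c) r gives r = h ρ_c/(ρ_m − ρ_c), so h (1 + ρ_c/(ρ_m − ρ_c)) = Δ, i.e. h = Δ (ρ_m − ρ_c)/ρ_m.
h = 15.6 km × 0.48/3.28 = 2.28 km.

2.28 km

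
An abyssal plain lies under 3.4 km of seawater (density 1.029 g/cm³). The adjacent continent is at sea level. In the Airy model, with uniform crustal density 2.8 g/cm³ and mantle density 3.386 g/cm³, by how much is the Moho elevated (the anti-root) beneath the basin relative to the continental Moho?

Isostatic balance requires: replacing crust with seawater at the top is compensated by replacing crust with mantle at the base: d (ρ_c − ρ_w) = a (ρ_m − ρ_c).
a = d (ρ_c − ρ_w)/(ρ_m − ρ_c) = 3.4 km × 1.771/0.586 = 10.3 km.

10.3 km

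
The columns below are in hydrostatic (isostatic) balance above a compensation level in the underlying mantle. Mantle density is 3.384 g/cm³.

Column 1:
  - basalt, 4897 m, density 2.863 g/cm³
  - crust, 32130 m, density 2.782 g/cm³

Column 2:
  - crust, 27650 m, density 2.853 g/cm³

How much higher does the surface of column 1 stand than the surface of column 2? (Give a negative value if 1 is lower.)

For any compensation level in the mantle, the mantle terms cancel and isostasy reduces to e = (Σt_1 − Σt_2) − (Σ(ρt)_1 − Σ(ρt)_2) / ρ_m.
Σt_1 = 37027 m; Σt_2 = 27650 m; Σ(ρt)_1 = 103405.771; Σ(ρt)_2 = 78885.45 (in m·g/cm³).
e = (37027 − 27650) − (103405.771 − 78885.45) / 3.384 = 2130 m.

2130 m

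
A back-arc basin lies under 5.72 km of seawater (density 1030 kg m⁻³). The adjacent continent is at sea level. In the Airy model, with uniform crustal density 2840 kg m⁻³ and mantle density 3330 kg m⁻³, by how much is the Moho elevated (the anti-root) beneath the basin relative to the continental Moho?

Isostatic balance requires: replacing crust with seawater at the top is compensated by replacing crust with mantle at the base: d (ρ_c − ρ_w) = a (ρ_m − ρ_c).
a = d (ρ_c − ρ_w)/(ρ_m − ρ_c) = 5.72 km × 1810/490 = 21.1 km.

21.1 km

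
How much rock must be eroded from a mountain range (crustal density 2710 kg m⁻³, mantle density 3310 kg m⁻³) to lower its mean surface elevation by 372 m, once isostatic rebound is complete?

2050 m

Net drop Δ = e − u = e − e ρ_c/ρ_m = e (ρ_m − ρ_c)/ρ_m.
e = Δ ρ_m/(ρ_m − ρ_c) = 372 m × 3310/600 = 2050 m.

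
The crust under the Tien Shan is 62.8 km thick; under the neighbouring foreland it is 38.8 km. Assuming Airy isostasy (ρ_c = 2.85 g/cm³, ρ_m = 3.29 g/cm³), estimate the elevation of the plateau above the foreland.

3.21 km

Excess crust Δ = 62.8 km − 38.8 km = 24 km, split between elevation h and root r with h + r = Δ.
Airy balance ρ_c h = (ρ_m − ρ_c) r gives r = h ρ_c/(ρ_m − ρ_c), so h (1 + ρ_c/(ρ_m − ρ_c)) = Δ, i.e. h = Δ (ρ_m − ρ_c)/ρ_m.
h = 24 km × 0.44/3.29 = 3.21 km.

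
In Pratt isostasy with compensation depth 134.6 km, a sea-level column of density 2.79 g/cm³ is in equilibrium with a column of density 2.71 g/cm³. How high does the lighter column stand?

ρ_ref D = ρ (D + h) → h = D (ρ_ref − ρ)/ρ.
h = 134.6 km × (2.79 − 2.71)/2.71 = 3.97 km.

3.97 km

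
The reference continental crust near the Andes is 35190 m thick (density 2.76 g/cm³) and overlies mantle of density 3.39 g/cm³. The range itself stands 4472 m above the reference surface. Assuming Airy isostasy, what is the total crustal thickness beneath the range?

Root depth r = h ρ_c / (ρ_m − ρ_c) = 4472 m × 2.76 / 0.63 = 19590 m.
Total thickness = T + h + r = 35190 m + 4472 m + 19590 m = 59300 m.

59300 m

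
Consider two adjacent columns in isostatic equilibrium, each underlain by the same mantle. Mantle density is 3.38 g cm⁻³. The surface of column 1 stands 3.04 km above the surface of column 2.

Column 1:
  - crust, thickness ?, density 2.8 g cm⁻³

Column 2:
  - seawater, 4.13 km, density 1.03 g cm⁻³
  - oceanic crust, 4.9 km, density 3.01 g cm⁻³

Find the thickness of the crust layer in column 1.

37.6 km

Take the compensation level at the base of the deeper column (depth z_c below the surface of column 1) and equate Σ ρ_i t_i down to z_c; mantle fills any gap and the z_c terms cancel.
Column 1: x×2.8 + (z_c − 0 − x)×3.38
Column 2: 3.04×0 + 4.13×1.03 + 4.9×3.01 + (z_c − 3.04 − 9.03)×3.38
The z_c×3.38 term appears on both sides and cancels. Collect the known terms of each column as K = Σ(ρt)_known − 3.38 × (depth of known layers): K_1 = 0 − 3.38×0 = 0; K_2 = 19.0029 − 3.38×(3.04 + 9.03) = −21.7937.
Balance: K_1 − x×(3.38 − 2.8) = K_2, so x = (K_1 − K_2)/(3.38 − 2.8) = 21.7937/0.58 = 37.6 km.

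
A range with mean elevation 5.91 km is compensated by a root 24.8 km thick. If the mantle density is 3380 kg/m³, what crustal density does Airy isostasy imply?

2730 kg/m³

ρ_c h = (ρ_m − ρ_c) r → ρ_c (h + r) = ρ_m r → ρ_c = ρ_m r / (h + r).
ρ_c = 3380 × 24.8 km / (5.91 km + 24.8 km) = 2730 kg/m³.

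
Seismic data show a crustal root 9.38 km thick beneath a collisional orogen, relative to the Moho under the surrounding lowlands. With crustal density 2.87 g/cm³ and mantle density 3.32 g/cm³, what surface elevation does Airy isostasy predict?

1.47 km

Balancing pressure at the compensation depth: ρ_c h = (ρ_m − ρ_c) r.
h = r (ρ_m − ρ_c) / ρ_c = 9.38 km × (3.32 − 2.87) / 2.87 = 1.47 km.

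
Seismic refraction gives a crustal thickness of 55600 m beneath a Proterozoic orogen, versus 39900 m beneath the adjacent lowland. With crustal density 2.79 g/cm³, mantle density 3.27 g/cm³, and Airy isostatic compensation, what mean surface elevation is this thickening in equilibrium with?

2300 m

Excess crust Δ = 55600 m − 39900 m = 15700 m, split between elevation h and root r with h + r = Δ.
Airy balance ρ_c h = (ρ_m − ρ_c) r gives r = h ρ_c/(ρ_m − ρ_c), so h (1 + ρ_c/(ρ_m − ρ_c)) = Δ, i.e. h = Δ (ρ_m − ρ_c)/ρ_m.
h = 15700 m × 0.48/3.27 = 2300 m.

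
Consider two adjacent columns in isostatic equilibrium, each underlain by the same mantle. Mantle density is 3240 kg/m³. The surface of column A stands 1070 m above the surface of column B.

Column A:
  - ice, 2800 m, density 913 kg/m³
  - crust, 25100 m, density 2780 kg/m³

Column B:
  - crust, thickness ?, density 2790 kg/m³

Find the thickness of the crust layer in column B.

32400 m

Take the compensation level at the base of the deeper column (depth z_c below the surface of column A) and equate Σ ρ_i t_i down to z_c; mantle fills any gap and the z_c terms cancel.
Column A: 2800×913 + 25100×2780 + (z_c − 27900)×3240
Column B: 1070×0 + x×2790 + (z_c − 1070 − 0 − x)×3240
The z_c×3240 term appears on both sides and cancels. Collect the known terms of each column as K = Σ(ρt)_known − 3240 × (depth of known layers): K_A = 72334400 − 3240×27900 = −18061600; K_B = 0 − 3240×(1070 + 0) = −3466800.
Balance: K_A = K_B − x×(3240 − 2790), so x = (K_B − K_A)/(3240 − 2790) = 14594800/450 = 32400 m.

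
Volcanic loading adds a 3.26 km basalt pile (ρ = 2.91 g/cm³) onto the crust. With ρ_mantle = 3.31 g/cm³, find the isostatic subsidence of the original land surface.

Subaerial loading: s = t ρ_load / ρ_m.
s = 3.26 km × 2.91/3.31 = 2.87 km.

2.87 km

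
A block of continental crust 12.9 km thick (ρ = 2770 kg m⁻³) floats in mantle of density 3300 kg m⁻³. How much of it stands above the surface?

Floating equilibrium: submerged depth d = t ρ_obj/ρ_fluid = 12.9 km × 2770/3300 = 10.83 km.
Freeboard = t − d = 12.9 km − 10.83 km = 2.07 km.

2.07 km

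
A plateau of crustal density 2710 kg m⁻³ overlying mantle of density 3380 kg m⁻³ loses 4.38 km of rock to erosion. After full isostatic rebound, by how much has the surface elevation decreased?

Rebound u = e ρ_c/ρ_m = 4.38 km × 2710/3380 = 3.512 km.
Net surface drop = e − u = 4.38 km − 3.512 km = e (ρ_m − ρ_c)/ρ_m = 0.868 km.

0.868 km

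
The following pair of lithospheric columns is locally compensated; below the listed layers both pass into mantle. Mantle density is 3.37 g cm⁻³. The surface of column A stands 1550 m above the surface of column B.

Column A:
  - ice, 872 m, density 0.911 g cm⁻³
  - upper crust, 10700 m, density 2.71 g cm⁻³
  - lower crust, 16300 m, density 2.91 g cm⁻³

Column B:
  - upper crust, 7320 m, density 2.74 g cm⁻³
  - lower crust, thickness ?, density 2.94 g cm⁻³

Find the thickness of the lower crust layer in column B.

16000 m

Take the compensation level at the base of the deeper column (depth z_c below the surface of column A) and equate Σ ρ_i t_i down to z_c; mantle fills any gap and the z_c terms cancel.
Column A: 872×0.911 + 10700×2.71 + 16300×2.91 + (z_c − 27872)×3.37
Column B: 1550×0 + 7320×2.74 + x×2.94 + (z_c − 1550 − 7320 − x)×3.37
The z_c×3.37 term appears on both sides and cancels. Collect the known terms of each column as K = Σ(ρt)_known − 3.37 × (depth of known layers): K_A = 77224.392 − 3.37×27872 = −16704.248; K_B = 20056.8 − 3.37×(1550 + 7320) = −9835.1.
Balance: K_A = K_B − x×(3.37 − 2.94), so x = (K_B − K_A)/(3.37 − 2.94) = 6869.15/0.43 = 16000 m.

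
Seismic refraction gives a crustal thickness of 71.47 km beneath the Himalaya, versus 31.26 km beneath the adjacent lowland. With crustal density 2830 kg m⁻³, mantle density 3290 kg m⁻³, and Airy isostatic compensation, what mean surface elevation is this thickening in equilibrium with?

Excess crust Δ = 71.47 km − 31.26 km = 40.21 km, split between elevation h and root r with h + r = Δ.
Airy balance ρ_c h = (ρ_m − ρ_c) r gives r = h ρ_c/(ρ_m − ρ_c), so h (1 + ρ_c/(ρ_m − ρ_c)) = Δ, i.e. h = Δ (ρ_m − ρ_c)/ρ_m.
h = 40.21 km × 460/3290 = 5.62 km.

5.62 km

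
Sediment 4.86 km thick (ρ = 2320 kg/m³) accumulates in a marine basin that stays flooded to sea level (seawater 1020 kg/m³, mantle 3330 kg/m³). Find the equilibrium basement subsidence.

2.74 km

Submarine loading: the sediment displaces seawater, and the subsidence is in turn flooded, so s (ρ_m − ρ_w) = t (ρ_sed − ρ_w).
s = 4.86 km × (2320 − 1020) / (3330 − 1020) = 2.74 km.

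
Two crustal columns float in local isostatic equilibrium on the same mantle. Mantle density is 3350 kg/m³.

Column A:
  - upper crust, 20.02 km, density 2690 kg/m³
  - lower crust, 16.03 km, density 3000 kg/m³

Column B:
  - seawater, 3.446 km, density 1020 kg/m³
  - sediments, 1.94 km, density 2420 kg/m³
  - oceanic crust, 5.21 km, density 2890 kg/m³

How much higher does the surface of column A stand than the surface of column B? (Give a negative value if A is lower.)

For any compensation level in the mantle, the mantle terms cancel and isostasy reduces to e = (Σt_A − Σt_B) − (Σ(ρt)_A − Σ(ρt)_B) / ρ_m.
Σt_A = 36.05 km; Σt_B = 10.596 km; Σ(ρt)_A = 101943.8; Σ(ρt)_B = 23266.62 (in km·kg/m³).
e = (36.05 − 10.596) − (101943.8 − 23266.62) / 3350 = 1.97 km.

1.97 km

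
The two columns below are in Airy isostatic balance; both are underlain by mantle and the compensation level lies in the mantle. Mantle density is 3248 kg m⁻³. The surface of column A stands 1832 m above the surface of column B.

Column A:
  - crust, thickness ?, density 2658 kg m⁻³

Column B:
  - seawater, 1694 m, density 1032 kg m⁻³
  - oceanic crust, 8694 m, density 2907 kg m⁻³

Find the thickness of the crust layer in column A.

21500 m

Take the compensation level at the base of the deeper column (depth z_c below the surface of column A) and equate Σ ρ_i t_i down to z_c; mantle fills any gap and the z_c terms cancel.
Column A: x×2658 + (z_c − 0 − x)×3248
Column B: 1832×0 + 1694×1032 + 8694×2907 + (z_c − 1832 − 10388)×3248
The z_c×3248 term appears on both sides and cancels. Collect the known terms of each column as K = Σ(ρt)_known − 3248 × (depth of known layers): K_A = 0 − 3248×0 = 0; K_B = 27021666 − 3248×(1832 + 10388) = −12668894.
Balance: K_A − x×(3248 − 2658) = K_B, so x = (K_A − K_B)/(3248 − 2658) = 12668900/590 = 21500 m.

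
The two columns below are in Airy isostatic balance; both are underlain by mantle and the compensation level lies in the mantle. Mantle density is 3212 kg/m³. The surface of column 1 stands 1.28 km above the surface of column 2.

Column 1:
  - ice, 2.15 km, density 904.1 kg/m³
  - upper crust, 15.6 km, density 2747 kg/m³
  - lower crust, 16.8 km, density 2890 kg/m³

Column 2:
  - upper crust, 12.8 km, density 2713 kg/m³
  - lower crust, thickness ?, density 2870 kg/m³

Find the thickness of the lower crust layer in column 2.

20.8 km

Take the compensation level at the base of the deeper column (depth z_c below the surface of column 1) and equate Σ ρ_i t_i down to z_c; mantle fills any gap and the z_c terms cancel.
Column 1: 2.15×904.1 + 15.6×2747 + 16.8×2890 + (z_c − 34.55)×3212
Column 2: 1.28×0 + 12.8×2713 + x×2870 + (z_c − 1.28 − 12.8 − x)×3212
The z_c×3212 term appears on both sides and cancels. Collect the known terms of each column as K = Σ(ρt)_known − 3212 × (depth of known layers): K_1 = 93349.015 − 3212×34.55 = −17625.585; K_2 = 34726.4 − 3212×(1.28 + 12.8) = −10498.56.
Balance: K_1 = K_2 − x×(3212 − 2870), so x = (K_2 − K_1)/(3212 − 2870) = 7127.03/342 = 20.8 km.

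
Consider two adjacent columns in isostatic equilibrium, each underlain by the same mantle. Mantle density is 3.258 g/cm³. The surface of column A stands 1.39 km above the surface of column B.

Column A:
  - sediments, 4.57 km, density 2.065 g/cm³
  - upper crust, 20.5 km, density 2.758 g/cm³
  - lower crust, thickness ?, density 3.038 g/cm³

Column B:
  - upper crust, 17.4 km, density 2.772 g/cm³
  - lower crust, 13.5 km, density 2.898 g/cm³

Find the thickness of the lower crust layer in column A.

Take the compensation level at the base of the deeper column (depth z_c below the surface of column A) and equate Σ ρ_i t_i down to z_c; mantle fills any gap and the z_c terms cancel.
Column A: 4.57×2.065 + 20.5×2.758 + x×3.038 + (z_c − 25.07 − x)×3.258
Column B: 1.39×0 + 17.4×2.772 + 13.5×2.898 + (z_c − 1.39 − 30.9)×3.258
The z_c×3.258 term appears on both sides and cancels. Collect the known terms of each column as K = Σ(ρt)_known − 3.258 × (depth of known layers): K_A = 65.97605 − 3.258×25.07 = −15.70201; K_B = 87.3558 − 3.258×(1.39 + 30.9) = −17.84502.
Balance: K_A − x×(3.258 − 3.038) = K_B, so x = (K_A − K_B)/(3.258 − 3.038) = 2.14301/0.22 = 9.74 km.

9.74 km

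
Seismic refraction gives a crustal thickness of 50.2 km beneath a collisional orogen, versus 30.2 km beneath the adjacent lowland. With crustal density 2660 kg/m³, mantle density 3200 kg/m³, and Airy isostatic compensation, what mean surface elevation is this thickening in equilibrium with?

Excess crust Δ = 50.2 km − 30.2 km = 20 km, split between elevation h and root r with h + r = Δ.
Airy balance ρ_c h = (ρ_m − ρ_c) r gives r = h ρ_c/(ρ_m − ρ_c), so h (1 + ρ_c/(ρ_m − ρ_c)) = Δ, i.e. h = Δ (ρ_m − ρ_c)/ρ_m.
h = 20 km × 540/3200 = 3.38 km.

3.38 km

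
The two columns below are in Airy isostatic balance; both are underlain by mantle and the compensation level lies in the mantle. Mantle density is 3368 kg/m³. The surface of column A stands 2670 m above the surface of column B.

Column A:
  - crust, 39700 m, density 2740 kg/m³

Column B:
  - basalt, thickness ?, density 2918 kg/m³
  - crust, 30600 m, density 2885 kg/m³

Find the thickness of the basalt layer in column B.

2580 m

Take the compensation level at the base of the deeper column (depth z_c below the surface of column A) and equate Σ ρ_i t_i down to z_c; mantle fills any gap and the z_c terms cancel.
Column A: 39700×2740 + (z_c − 39700)×3368
Column B: 2670×0 + x×2918 + 30600×2885 + (z_c − 2670 − 30600 − x)×3368
The z_c×3368 term appears on both sides and cancels. Collect the known terms of each column as K = Σ(ρt)_known − 3368 × (depth of known layers): K_A = 108778000 − 3368×39700 = −24931600; K_B = 88281000 − 3368×(2670 + 30600) = −23772360.
Balance: K_A = K_B − x×(3368 − 2918), so x = (K_B − K_A)/(3368 − 2918) = 1159240/450 = 2580 m.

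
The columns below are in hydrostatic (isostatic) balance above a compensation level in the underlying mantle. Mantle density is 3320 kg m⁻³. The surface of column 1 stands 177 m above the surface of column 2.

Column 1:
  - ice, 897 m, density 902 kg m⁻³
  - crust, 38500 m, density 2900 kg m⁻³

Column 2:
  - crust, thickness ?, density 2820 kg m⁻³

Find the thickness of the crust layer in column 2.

Take the compensation level at the base of the deeper column (depth z_c below the surface of column 1) and equate Σ ρ_i t_i down to z_c; mantle fills any gap and the z_c terms cancel.
Column 1: 897×902 + 38500×2900 + (z_c − 39397)×3320
Column 2: 177×0 + x×2820 + (z_c − 177 − 0 − x)×3320
The z_c×3320 term appears on both sides and cancels. Collect the known terms of each column as K = Σ(ρt)_known − 3320 × (depth of known layers): K_1 = 112459094 − 3320×39397 = −18338946; K_2 = 0 − 3320×(177 + 0) = −587640.
Balance: K_1 = K_2 − x×(3320 − 2820), so x = (K_2 − K_1)/(3320 − 2820) = 17751300/500 = 35500 m.

35500 m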